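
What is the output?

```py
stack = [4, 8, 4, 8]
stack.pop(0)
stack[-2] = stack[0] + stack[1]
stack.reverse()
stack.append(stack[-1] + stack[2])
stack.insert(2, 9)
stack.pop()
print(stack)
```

pop(0) removes 4 → [8, 4, 8]
stack[-2] = stack[0]+stack[1] = 8+4 = 12 → [8, 12, 8]
reverse → [8, 12, 8]
append stack[-1]+stack[2] = 8+8 = 16 → [8, 12, 8, 16]
insert 9 at 2 → [8, 12, 9, 8, 16]
pop() removes 16 → [8, 12, 9, 8]

[8, 12, 9, 8]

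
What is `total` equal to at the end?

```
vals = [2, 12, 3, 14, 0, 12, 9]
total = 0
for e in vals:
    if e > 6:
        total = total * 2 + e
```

e=2: not >6
e=12: >6, total = 0*2+12 = 12
e=3: not >6
e=14: >6, total = 12*2+14 = 38
e=0: not >6
e=12: >6, total = 38*2+12 = 88
e=9: >6, total = 88*2+9 = 185

185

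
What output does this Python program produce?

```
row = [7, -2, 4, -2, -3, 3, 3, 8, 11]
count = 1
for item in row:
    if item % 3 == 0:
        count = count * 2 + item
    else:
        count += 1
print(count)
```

39

item=7: not %3==0, count = 1+1 = 2
item=-2: not %3==0, count = 2+1 = 3
item=4: not %3==0, count = 3+1 = 4
item=-2: not %3==0, count = 4+1 = 5
item=-3: %3==0, count = 5*2+(-3) = 7
item=3: %3==0, count = 7*2+3 = 17
item=3: %3==0, count = 17*2+3 = 37
item=8: not %3==0, count = 37+1 = 38
item=11: not %3==0, count = 38+1 = 39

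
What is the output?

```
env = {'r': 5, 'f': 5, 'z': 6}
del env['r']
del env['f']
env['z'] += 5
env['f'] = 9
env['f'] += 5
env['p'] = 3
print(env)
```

del 'r' → {'f': 5, 'z': 6}
del 'f' → {'z': 6}
env['z'] = 6+5 = 11 → {'z': 11}
env['f'] = 9 → {'z': 11, 'f': 9}
env['f'] = 9+5 = 14 → {'z': 11, 'f': 14}
env['p'] = 3 → {'z': 11, 'f': 14, 'p': 3}

{'z': 11, 'f': 14, 'p': 3}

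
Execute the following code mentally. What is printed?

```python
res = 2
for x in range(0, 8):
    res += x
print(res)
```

30

x=0: res = 2+0 = 2
x=1: res = 2+1 = 3
x=2: res = 3+2 = 5
x=3: res = 5+3 = 8
x=4: res = 8+4 = 12
x=5: res = 12+5 = 17
x=6: res = 17+6 = 23
x=7: res = 23+7 = 30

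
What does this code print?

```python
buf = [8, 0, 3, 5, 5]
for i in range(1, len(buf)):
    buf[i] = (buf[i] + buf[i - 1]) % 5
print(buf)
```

[8, 3, 1, 1, 1]

i=1: buf[1] = (0+8)%5 = 3 → [8, 3, 3, 5, 5]
i=2: buf[2] = (3+3)%5 = 1 → [8, 3, 1, 5, 5]
i=3: buf[3] = (5+1)%5 = 1 → [8, 3, 1, 1, 5]
i=4: buf[4] = (5+1)%5 = 1 → [8, 3, 1, 1, 1]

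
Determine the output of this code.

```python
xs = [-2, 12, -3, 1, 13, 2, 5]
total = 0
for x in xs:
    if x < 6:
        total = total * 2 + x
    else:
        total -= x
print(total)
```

-287

x=-2: <6, total = 0*2+(-2) = -2
x=12: not <6, total = (-2)-12 = -14
x=-3: <6, total = (-14)*2+(-3) = -31
x=1: <6, total = (-31)*2+1 = -61
x=13: not <6, total = (-61)-13 = -74
x=2: <6, total = (-74)*2+2 = -146
x=5: <6, total = (-146)*2+5 = -287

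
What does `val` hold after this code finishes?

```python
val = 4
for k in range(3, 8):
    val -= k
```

k=3: val = 4-3 = 1
k=4: val = 1-4 = -3
k=5: val = (-3)-5 = -8
k=6: val = (-8)-6 = -14
k=7: val = (-14)-7 = -21

-21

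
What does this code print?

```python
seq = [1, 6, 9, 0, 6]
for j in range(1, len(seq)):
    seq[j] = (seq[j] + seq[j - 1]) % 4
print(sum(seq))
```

6

j=1: seq[1] = (6+1)%4 = 3 → [1, 3, 9, 0, 6]
j=2: seq[2] = (9+3)%4 = 0 → [1, 3, 0, 0, 6]
j=3: seq[3] = (0+0)%4 = 0 → [1, 3, 0, 0, 6]
j=4: seq[4] = (6+0)%4 = 2 → [1, 3, 0, 0, 2]
sum = 6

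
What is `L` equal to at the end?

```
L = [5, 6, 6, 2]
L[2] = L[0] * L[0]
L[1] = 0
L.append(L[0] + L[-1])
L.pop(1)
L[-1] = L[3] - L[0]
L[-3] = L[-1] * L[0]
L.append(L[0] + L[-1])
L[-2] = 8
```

[5, 10, 2, 8, 7]

L[2] = L[0]*L[0] = 5*5 = 25 → [5, 6, 25, 2]
L[1] = 0 → [5, 0, 25, 2]
append L[0]+L[-1] = 5+2 = 7 → [5, 0, 25, 2, 7]
pop(1) removes 0 → [5, 25, 2, 7]
L[-1] = L[3]-L[0] = 7-5 = 2 → [5, 25, 2, 2]
L[-3] = L[-1]*L[0] = 2*5 = 10 → [5, 10, 2, 2]
append L[0]+L[-1] = 5+2 = 7 → [5, 10, 2, 2, 7]
L[-2] = 8 → [5, 10, 2, 8, 7]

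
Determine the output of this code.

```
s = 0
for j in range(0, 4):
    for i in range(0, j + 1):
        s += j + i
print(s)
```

j=0,i=0: s = 0+0 = 0
j=1,i=0: s = 0+1 = 1
j=1,i=1: s = 1+2 = 3
j=2,i=0: s = 3+2 = 5
j=2,i=1: s = 5+3 = 8
j=2,i=2: s = 8+4 = 12
j=3,i=0: s = 12+3 = 15
j=3,i=1: s = 15+4 = 19
j=3,i=2: s = 19+5 = 24
j=3,i=3: s = 24+6 = 30

30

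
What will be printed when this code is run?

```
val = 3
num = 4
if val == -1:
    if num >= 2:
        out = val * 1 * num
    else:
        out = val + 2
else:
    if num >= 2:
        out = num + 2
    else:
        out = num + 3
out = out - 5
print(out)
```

1

val=3, num=4
val == -1 is False; num >= 2 is True
→ out = num + 2 = 6
out = 6-5 = 1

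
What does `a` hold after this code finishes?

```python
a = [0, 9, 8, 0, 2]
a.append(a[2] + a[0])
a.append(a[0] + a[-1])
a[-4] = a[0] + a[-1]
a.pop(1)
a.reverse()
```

append a[2]+a[0] = 8+0 = 8 → [0, 9, 8, 0, 2, 8]
append a[0]+a[-1] = 0+8 = 8 → [0, 9, 8, 0, 2, 8, 8]
a[-4] = a[0]+a[-1] = 0+8 = 8 → [0, 9, 8, 8, 2, 8, 8]
pop(1) removes 9 → [0, 8, 8, 2, 8, 8]
reverse → [8, 8, 2, 8, 8, 0]

[8, 8, 2, 8, 8, 0]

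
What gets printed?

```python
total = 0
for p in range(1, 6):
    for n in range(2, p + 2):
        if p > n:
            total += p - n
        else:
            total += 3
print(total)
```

p=1,n=2: not 1>2, total = 0+3 = 3
p=2,n=2: not 2>2, total = 3+3 = 6
p=2,n=3: not 2>3, total = 6+3 = 9
p=3,n=2: 3>2, total = 9+1 = 10
p=3,n=3: not 3>3, total = 10+3 = 13
p=3,n=4: not 3>4, total = 13+3 = 16
p=4,n=2: 4>2, total = 16+2 = 18
p=4,n=3: 4>3, total = 18+1 = 19
p=4,n=4: not 4>4, total = 19+3 = 22
p=4,n=5: not 4>5, total = 22+3 = 25
p=5,n=2: 5>2, total = 25+3 = 28
p=5,n=3: 5>3, total = 28+2 = 30
p=5,n=4: 5>4, total = 30+1 = 31
p=5,n=5: not 5>5, total = 31+3 = 34
p=5,n=6: not 5>6, total = 34+3 = 37

37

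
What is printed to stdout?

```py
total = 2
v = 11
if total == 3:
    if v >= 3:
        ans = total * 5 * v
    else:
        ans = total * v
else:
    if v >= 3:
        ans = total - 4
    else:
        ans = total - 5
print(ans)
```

total=2, v=11
total == 3 is False; v >= 3 is True
→ ans = total - 4 = -2

-2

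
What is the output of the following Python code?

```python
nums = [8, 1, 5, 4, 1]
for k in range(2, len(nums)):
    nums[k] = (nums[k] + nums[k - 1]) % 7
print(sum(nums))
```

k=2: nums[2] = (5+1)%7 = 6 → [8, 1, 6, 4, 1]
k=3: nums[3] = (4+6)%7 = 3 → [8, 1, 6, 3, 1]
k=4: nums[4] = (1+3)%7 = 4 → [8, 1, 6, 3, 4]
sum = 22

22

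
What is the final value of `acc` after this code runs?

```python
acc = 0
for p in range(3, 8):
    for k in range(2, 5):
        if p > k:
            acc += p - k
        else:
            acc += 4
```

p=3,k=2: 3>2, acc = 0+1 = 1
p=3,k=3: not 3>3, acc = 1+4 = 5
p=3,k=4: not 3>4, acc = 5+4 = 9
p=4,k=2: 4>2, acc = 9+2 = 11
p=4,k=3: 4>3, acc = 11+1 = 12
p=4,k=4: not 4>4, acc = 12+4 = 16
p=5,k=2: 5>2, acc = 16+3 = 19
p=5,k=3: 5>3, acc = 19+2 = 21
p=5,k=4: 5>4, acc = 21+1 = 22
p=6,k=2: 6>2, acc = 22+4 = 26
p=6,k=3: 6>3, acc = 26+3 = 29
p=6,k=4: 6>4, acc = 29+2 = 31
p=7,k=2: 7>2, acc = 31+5 = 36
p=7,k=3: 7>3, acc = 36+4 = 40
p=7,k=4: 7>4, acc = 40+3 = 43

43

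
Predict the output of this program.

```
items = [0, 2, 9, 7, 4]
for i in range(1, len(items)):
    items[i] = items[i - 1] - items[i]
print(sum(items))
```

-53

i=1: items[1] = 0-2 = -2 → [0, -2, 9, 7, 4]
i=2: items[2] = (-2)-9 = -11 → [0, -2, -11, 7, 4]
i=3: items[3] = (-11)-7 = -18 → [0, -2, -11, -18, 4]
i=4: items[4] = (-18)-4 = -22 → [0, -2, -11, -18, -22]
sum = -53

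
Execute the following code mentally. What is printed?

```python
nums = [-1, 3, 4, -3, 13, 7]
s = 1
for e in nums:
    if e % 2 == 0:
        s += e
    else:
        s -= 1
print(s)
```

0

e=-1: not even, s = 1-1 = 0
e=3: not even, s = 0-1 = -1
e=4: even, s = (-1)+4 = 3
e=-3: not even, s = 3-1 = 2
e=13: not even, s = 2-1 = 1
e=7: not even, s = 1-1 = 0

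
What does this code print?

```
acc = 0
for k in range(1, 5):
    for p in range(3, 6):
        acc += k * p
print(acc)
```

120

k=1,p=3: acc = 0+3 = 3
k=1,p=4: acc = 3+4 = 7
k=1,p=5: acc = 7+5 = 12
k=2,p=3: acc = 12+6 = 18
k=2,p=4: acc = 18+8 = 26
k=2,p=5: acc = 26+10 = 36
k=3,p=3: acc = 36+9 = 45
k=3,p=4: acc = 45+12 = 57
k=3,p=5: acc = 57+15 = 72
k=4,p=3: acc = 72+12 = 84
k=4,p=4: acc = 84+16 = 100
k=4,p=5: acc = 100+20 = 120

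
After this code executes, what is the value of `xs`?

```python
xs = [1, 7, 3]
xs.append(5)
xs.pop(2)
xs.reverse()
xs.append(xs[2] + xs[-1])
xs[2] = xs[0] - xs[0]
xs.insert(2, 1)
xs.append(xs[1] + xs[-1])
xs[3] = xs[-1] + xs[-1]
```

append 5 → [1, 7, 3, 5]
pop(2) removes 3 → [1, 7, 5]
reverse → [5, 7, 1]
append xs[2]+xs[-1] = 1+1 = 2 → [5, 7, 1, 2]
xs[2] = xs[0]-xs[0] = 5-5 = 0 → [5, 7, 0, 2]
insert 1 at 2 → [5, 7, 1, 0, 2]
append xs[1]+xs[-1] = 7+2 = 9 → [5, 7, 1, 0, 2, 9]
xs[3] = xs[-1]+xs[-1] = 9+9 = 18 → [5, 7, 1, 18, 2, 9]

[5, 7, 1, 18, 2, 9]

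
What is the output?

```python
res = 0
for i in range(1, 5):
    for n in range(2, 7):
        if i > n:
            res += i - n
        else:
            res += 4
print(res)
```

72

i=1,n=2: not 1>2, res = 0+4 = 4
i=1,n=3: not 1>3, res = 4+4 = 8
i=1,n=4: not 1>4, res = 8+4 = 12
i=1,n=5: not 1>5, res = 12+4 = 16
i=1,n=6: not 1>6, res = 16+4 = 20
i=2,n=2: not 2>2, res = 20+4 = 24
i=2,n=3: not 2>3, res = 24+4 = 28
i=2,n=4: not 2>4, res = 28+4 = 32
i=2,n=5: not 2>5, res = 32+4 = 36
i=2,n=6: not 2>6, res = 36+4 = 40
i=3,n=2: 3>2, res = 40+1 = 41
i=3,n=3: not 3>3, res = 41+4 = 45
i=3,n=4: not 3>4, res = 45+4 = 49
i=3,n=5: not 3>5, res = 49+4 = 53
i=3,n=6: not 3>6, res = 53+4 = 57
i=4,n=2: 4>2, res = 57+2 = 59
i=4,n=3: 4>3, res = 59+1 = 60
i=4,n=4: not 4>4, res = 60+4 = 64
i=4,n=5: not 4>5, res = 64+4 = 68
i=4,n=6: not 4>6, res = 68+4 = 72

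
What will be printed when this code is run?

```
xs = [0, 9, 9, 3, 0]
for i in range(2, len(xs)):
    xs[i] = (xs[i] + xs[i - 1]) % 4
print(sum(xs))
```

13

i=2: xs[2] = (9+9)%4 = 2 → [0, 9, 2, 3, 0]
i=3: xs[3] = (3+2)%4 = 1 → [0, 9, 2, 1, 0]
i=4: xs[4] = (0+1)%4 = 1 → [0, 9, 2, 1, 1]
sum = 13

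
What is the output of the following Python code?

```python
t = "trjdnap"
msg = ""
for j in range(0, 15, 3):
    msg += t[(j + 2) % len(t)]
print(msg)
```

jarnt

j=0: add t[2]='j' → 'j'
j=3: add t[5]='a' → 'ja'
j=6: add t[1]='r' → 'jar'
j=9: add t[4]='n' → 'jarn'
j=12: add t[0]='t' → 'jarnt'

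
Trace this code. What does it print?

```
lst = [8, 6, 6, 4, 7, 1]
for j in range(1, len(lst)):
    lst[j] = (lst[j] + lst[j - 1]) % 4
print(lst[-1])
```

j=1: lst[1] = (6+8)%4 = 2 → [8, 2, 6, 4, 7, 1]
j=2: lst[2] = (6+2)%4 = 0 → [8, 2, 0, 4, 7, 1]
j=3: lst[3] = (4+0)%4 = 0 → [8, 2, 0, 0, 7, 1]
j=4: lst[4] = (7+0)%4 = 3 → [8, 2, 0, 0, 3, 1]
j=5: lst[5] = (1+3)%4 = 0 → [8, 2, 0, 0, 3, 0]

0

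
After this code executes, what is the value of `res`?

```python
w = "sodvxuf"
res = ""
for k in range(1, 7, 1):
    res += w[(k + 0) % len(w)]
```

'odvxuf'

k=1: add w[1]='o' → 'o'
k=2: add w[2]='d' → 'od'
k=3: add w[3]='v' → 'odv'
k=4: add w[4]='x' → 'odvx'
k=5: add w[5]='u' → 'odvxu'
k=6: add w[6]='f' → 'odvxuf'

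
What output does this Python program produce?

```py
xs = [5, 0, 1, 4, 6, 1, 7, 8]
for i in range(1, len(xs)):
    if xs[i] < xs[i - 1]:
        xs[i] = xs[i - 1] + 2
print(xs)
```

[5, 7, 9, 11, 13, 15, 17, 19]

i=1: 0<5, xs[1] = 5+2 = 7 → [5, 7, 1, 4, 6, 1, 7, 8]
i=2: 1<7, xs[2] = 7+2 = 9 → [5, 7, 9, 4, 6, 1, 7, 8]
i=3: 4<9, xs[3] = 9+2 = 11 → [5, 7, 9, 11, 6, 1, 7, 8]
i=4: 6<11, xs[4] = 11+2 = 13 → [5, 7, 9, 11, 13, 1, 7, 8]
i=5: 1<13, xs[5] = 13+2 = 15 → [5, 7, 9, 11, 13, 15, 7, 8]
i=6: 7<15, xs[6] = 15+2 = 17 → [5, 7, 9, 11, 13, 15, 17, 8]
i=7: 8<17, xs[7] = 17+2 = 19 → [5, 7, 9, 11, 13, 15, 17, 19]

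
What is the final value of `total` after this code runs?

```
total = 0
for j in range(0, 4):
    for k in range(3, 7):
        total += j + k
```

j=0,k=3: total = 0+3 = 3
j=0,k=4: total = 3+4 = 7
j=0,k=5: total = 7+5 = 12
j=0,k=6: total = 12+6 = 18
j=1,k=3: total = 18+4 = 22
j=1,k=4: total = 22+5 = 27
j=1,k=5: total = 27+6 = 33
j=1,k=6: total = 33+7 = 40
j=2,k=3: total = 40+5 = 45
j=2,k=4: total = 45+6 = 51
j=2,k=5: total = 51+7 = 58
j=2,k=6: total = 58+8 = 66
j=3,k=3: total = 66+6 = 72
j=3,k=4: total = 72+7 = 79
j=3,k=5: total = 79+8 = 87
j=3,k=6: total = 87+9 = 96

96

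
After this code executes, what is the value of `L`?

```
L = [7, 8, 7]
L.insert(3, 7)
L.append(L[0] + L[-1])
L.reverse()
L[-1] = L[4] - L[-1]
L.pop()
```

insert 7 at 3 → [7, 8, 7, 7]
append L[0]+L[-1] = 7+7 = 14 → [7, 8, 7, 7, 14]
reverse → [14, 7, 7, 8, 7]
L[-1] = L[4]-L[-1] = 7-7 = 0 → [14, 7, 7, 8, 0]
pop() removes 0 → [14, 7, 7, 8]

[14, 7, 7, 8]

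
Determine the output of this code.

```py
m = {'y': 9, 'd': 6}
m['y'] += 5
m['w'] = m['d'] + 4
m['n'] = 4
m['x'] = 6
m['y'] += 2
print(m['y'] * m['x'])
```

m['y'] = 9+5 = 14 → {'y': 14, 'd': 6}
m['w'] = m['d']+4 = 10 → {'y': 14, 'd': 6, 'w': 10}
m['n'] = 4 → {'y': 14, 'd': 6, 'w': 10, 'n': 4}
m['x'] = 6 → {'y': 14, 'd': 6, 'w': 10, 'n': 4, 'x': 6}
m['y'] = 14+2 = 16 → {'y': 16, 'd': 6, 'w': 10, 'n': 4, 'x': 6}
m['y']*m['x'] = 16*6 = 96

96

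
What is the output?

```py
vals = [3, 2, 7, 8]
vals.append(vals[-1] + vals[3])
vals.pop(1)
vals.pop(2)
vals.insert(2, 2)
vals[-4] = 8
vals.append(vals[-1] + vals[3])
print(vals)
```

append vals[-1]+vals[3] = 8+8 = 16 → [3, 2, 7, 8, 16]
pop(1) removes 2 → [3, 7, 8, 16]
pop(2) removes 8 → [3, 7, 16]
insert 2 at 2 → [3, 7, 2, 16]
vals[-4] = 8 → [8, 7, 2, 16]
append vals[-1]+vals[3] = 16+16 = 32 → [8, 7, 2, 16, 32]

[8, 7, 2, 16, 32]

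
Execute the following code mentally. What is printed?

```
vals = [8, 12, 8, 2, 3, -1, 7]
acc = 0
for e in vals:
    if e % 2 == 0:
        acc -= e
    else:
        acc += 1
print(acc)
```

e=8: even, acc = 0-8 = -8
e=12: even, acc = (-8)-12 = -20
e=8: even, acc = (-20)-8 = -28
e=2: even, acc = (-28)-2 = -30
e=3: not even, acc = (-30)+1 = -29
e=-1: not even, acc = (-29)+1 = -28
e=7: not even, acc = (-28)+1 = -27

-27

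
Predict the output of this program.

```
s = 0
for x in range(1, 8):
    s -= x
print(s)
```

-28

x=1: s = 0-1 = -1
x=2: s = (-1)-2 = -3
x=3: s = (-3)-3 = -6
x=4: s = (-6)-4 = -10
x=5: s = (-10)-5 = -15
x=6: s = (-15)-6 = -21
x=7: s = (-21)-7 = -28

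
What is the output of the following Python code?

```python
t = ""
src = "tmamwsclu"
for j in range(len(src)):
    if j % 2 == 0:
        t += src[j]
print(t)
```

j=0: add 't' → 't'
j=1: skip
j=2: add 'a' → 'ta'
j=3: skip
j=4: add 'w' → 'taw'
j=5: skip
j=6: add 'c' → 'tawc'
j=7: skip
j=8: add 'u' → 'tawcu'

tawcu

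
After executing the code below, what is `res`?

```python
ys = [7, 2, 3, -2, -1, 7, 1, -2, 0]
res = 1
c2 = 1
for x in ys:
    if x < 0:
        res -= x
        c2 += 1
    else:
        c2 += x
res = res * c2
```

144

x=7: not <0; c2=8
x=2: not <0; c2=10
x=3: not <0; c2=13
x=-2: <0, res = 1-(-2) = 3; c2=14
x=-1: <0, res = 3-(-1) = 4; c2=15
x=7: not <0; c2=22
x=1: not <0; c2=23
x=-2: <0, res = 4-(-2) = 6; c2=24
x=0: not <0; c2=24
res*c2 = 6*24 = 144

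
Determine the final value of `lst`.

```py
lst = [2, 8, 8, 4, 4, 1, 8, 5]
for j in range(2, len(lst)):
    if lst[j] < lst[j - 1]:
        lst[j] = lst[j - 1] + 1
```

j=2: 8>=8, unchanged → [2, 8, 8, 4, 4, 1, 8, 5]
j=3: 4<8, lst[3] = 8+1 = 9 → [2, 8, 8, 9, 4, 1, 8, 5]
j=4: 4<9, lst[4] = 9+1 = 10 → [2, 8, 8, 9, 10, 1, 8, 5]
j=5: 1<10, lst[5] = 10+1 = 11 → [2, 8, 8, 9, 10, 11, 8, 5]
j=6: 8<11, lst[6] = 11+1 = 12 → [2, 8, 8, 9, 10, 11, 12, 5]
j=7: 5<12, lst[7] = 12+1 = 13 → [2, 8, 8, 9, 10, 11, 12, 13]

[2, 8, 8, 9, 10, 11, 12, 13]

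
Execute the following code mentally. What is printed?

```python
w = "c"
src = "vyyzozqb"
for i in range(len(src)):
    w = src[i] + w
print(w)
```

i=0: prepend 'v' → 'vc'
i=1: prepend 'y' → 'yvc'
i=2: prepend 'y' → 'yyvc'
i=3: prepend 'z' → 'zyyvc'
i=4: prepend 'o' → 'ozyyvc'
i=5: prepend 'z' → 'zozyyvc'
i=6: prepend 'q' → 'qzozyyvc'
i=7: prepend 'b' → 'bqzozyyvc'

bqzozyyvc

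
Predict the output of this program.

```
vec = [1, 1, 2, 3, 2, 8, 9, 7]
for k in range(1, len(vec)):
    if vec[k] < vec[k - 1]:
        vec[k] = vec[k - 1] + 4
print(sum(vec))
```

44

k=1: 1>=1, unchanged → [1, 1, 2, 3, 2, 8, 9, 7]
k=2: 2>=1, unchanged → [1, 1, 2, 3, 2, 8, 9, 7]
k=3: 3>=2, unchanged → [1, 1, 2, 3, 2, 8, 9, 7]
k=4: 2<3, vec[4] = 3+4 = 7 → [1, 1, 2, 3, 7, 8, 9, 7]
k=5: 8>=7, unchanged → [1, 1, 2, 3, 7, 8, 9, 7]
k=6: 9>=8, unchanged → [1, 1, 2, 3, 7, 8, 9, 7]
k=7: 7<9, vec[7] = 9+4 = 13 → [1, 1, 2, 3, 7, 8, 9, 13]
sum = 44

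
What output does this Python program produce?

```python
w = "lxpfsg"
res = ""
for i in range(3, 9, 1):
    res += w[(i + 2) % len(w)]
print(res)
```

glxpfs

i=3: add w[5]='g' → 'g'
i=4: add w[0]='l' → 'gl'
i=5: add w[1]='x' → 'glx'
i=6: add w[2]='p' → 'glxp'
i=7: add w[3]='f' → 'glxpf'
i=8: add w[4]='s' → 'glxpfs'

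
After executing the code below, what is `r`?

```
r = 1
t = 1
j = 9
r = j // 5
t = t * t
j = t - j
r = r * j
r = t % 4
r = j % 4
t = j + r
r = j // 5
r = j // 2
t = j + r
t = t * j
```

r = 9//5 = 1
t = 1*1 = 1
j = 1-9 = -8
r = 1*(-8) = -8
r = 1%4 = 1
r = (-8)%4 = 0
t = (-8)+0 = -8
r = (-8)//5 = -2
r = (-8)//2 = -4
t = (-8)+(-4) = -12
t = (-12)*(-8) = 96

-4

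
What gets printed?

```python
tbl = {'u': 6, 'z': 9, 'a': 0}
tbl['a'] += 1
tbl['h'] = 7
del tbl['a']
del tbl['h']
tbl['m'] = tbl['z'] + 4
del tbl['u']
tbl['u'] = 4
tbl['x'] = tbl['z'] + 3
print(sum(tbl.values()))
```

tbl['a'] = 0+1 = 1 → {'u': 6, 'z': 9, 'a': 1}
tbl['h'] = 7 → {'u': 6, 'z': 9, 'a': 1, 'h': 7}
del 'a' → {'u': 6, 'z': 9, 'h': 7}
del 'h' → {'u': 6, 'z': 9}
tbl['m'] = tbl['z']+4 = 13 → {'u': 6, 'z': 9, 'm': 13}
del 'u' → {'z': 9, 'm': 13}
tbl['u'] = 4 → {'z': 9, 'm': 13, 'u': 4}
tbl['x'] = tbl['z']+3 = 12 → {'z': 9, 'm': 13, 'u': 4, 'x': 12}
sum of values = 38

38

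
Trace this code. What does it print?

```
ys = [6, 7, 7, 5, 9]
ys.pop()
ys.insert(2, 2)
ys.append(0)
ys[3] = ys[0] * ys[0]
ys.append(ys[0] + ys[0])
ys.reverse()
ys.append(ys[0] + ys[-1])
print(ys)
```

[12, 0, 5, 36, 2, 7, 6, 18]

pop() removes 9 → [6, 7, 7, 5]
insert 2 at 2 → [6, 7, 2, 7, 5]
append 0 → [6, 7, 2, 7, 5, 0]
ys[3] = ys[0]*ys[0] = 6*6 = 36 → [6, 7, 2, 36, 5, 0]
append ys[0]+ys[0] = 6+6 = 12 → [6, 7, 2, 36, 5, 0, 12]
reverse → [12, 0, 5, 36, 2, 7, 6]
append ys[0]+ys[-1] = 12+6 = 18 → [12, 0, 5, 36, 2, 7, 6, 18]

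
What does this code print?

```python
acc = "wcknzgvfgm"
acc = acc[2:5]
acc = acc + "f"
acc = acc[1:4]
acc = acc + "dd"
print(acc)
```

slice [2:5] → 'knz'
+ 'f' → 'knzf'
slice [1:4] → 'nzf'
+ 'dd' → 'nzfdd'

nzfdd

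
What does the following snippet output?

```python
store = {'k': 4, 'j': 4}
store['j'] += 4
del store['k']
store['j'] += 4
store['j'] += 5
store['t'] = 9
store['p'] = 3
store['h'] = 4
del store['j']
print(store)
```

{'t': 9, 'p': 3, 'h': 4}

store['j'] = 4+4 = 8 → {'k': 4, 'j': 8}
del 'k' → {'j': 8}
store['j'] = 8+4 = 12 → {'j': 12}
store['j'] = 12+5 = 17 → {'j': 17}
store['t'] = 9 → {'j': 17, 't': 9}
store['p'] = 3 → {'j': 17, 't': 9, 'p': 3}
store['h'] = 4 → {'j': 17, 't': 9, 'p': 3, 'h': 4}
del 'j' → {'t': 9, 'p': 3, 'h': 4}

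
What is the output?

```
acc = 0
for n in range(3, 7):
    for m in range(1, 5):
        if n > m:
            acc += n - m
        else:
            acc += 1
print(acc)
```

36

n=3,m=1: 3>1, acc = 0+2 = 2
n=3,m=2: 3>2, acc = 2+1 = 3
n=3,m=3: not 3>3, acc = 3+1 = 4
n=3,m=4: not 3>4, acc = 4+1 = 5
n=4,m=1: 4>1, acc = 5+3 = 8
n=4,m=2: 4>2, acc = 8+2 = 10
n=4,m=3: 4>3, acc = 10+1 = 11
n=4,m=4: not 4>4, acc = 11+1 = 12
n=5,m=1: 5>1, acc = 12+4 = 16
n=5,m=2: 5>2, acc = 16+3 = 19
n=5,m=3: 5>3, acc = 19+2 = 21
n=5,m=4: 5>4, acc = 21+1 = 22
n=6,m=1: 6>1, acc = 22+5 = 27
n=6,m=2: 6>2, acc = 27+4 = 31
n=6,m=3: 6>3, acc = 31+3 = 34
n=6,m=4: 6>4, acc = 34+2 = 36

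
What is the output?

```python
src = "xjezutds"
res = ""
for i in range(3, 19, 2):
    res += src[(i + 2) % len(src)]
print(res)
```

tsjztsjz

i=3: add src[5]='t' → 't'
i=5: add src[7]='s' → 'ts'
i=7: add src[1]='j' → 'tsj'
i=9: add src[3]='z' → 'tsjz'
i=11: add src[5]='t' → 'tsjzt'
i=13: add src[7]='s' → 'tsjzts'
i=15: add src[1]='j' → 'tsjztsj'
i=17: add src[3]='z' → 'tsjztsjz'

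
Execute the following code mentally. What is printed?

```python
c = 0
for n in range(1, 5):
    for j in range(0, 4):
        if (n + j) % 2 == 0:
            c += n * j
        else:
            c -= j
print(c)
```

n=1,j=0: odd sum, c = 0-0 = 0
n=1,j=1: even sum, c = 0+1 = 1
n=1,j=2: odd sum, c = 1-2 = -1
n=1,j=3: even sum, c = (-1)+3 = 2
n=2,j=0: even sum, c = 2+0 = 2
n=2,j=1: odd sum, c = 2-1 = 1
n=2,j=2: even sum, c = 1+4 = 5
n=2,j=3: odd sum, c = 5-3 = 2
n=3,j=0: odd sum, c = 2-0 = 2
n=3,j=1: even sum, c = 2+3 = 5
n=3,j=2: odd sum, c = 5-2 = 3
n=3,j=3: even sum, c = 3+9 = 12
n=4,j=0: even sum, c = 12+0 = 12
n=4,j=1: odd sum, c = 12-1 = 11
n=4,j=2: even sum, c = 11+8 = 19
n=4,j=3: odd sum, c = 19-3 = 16

16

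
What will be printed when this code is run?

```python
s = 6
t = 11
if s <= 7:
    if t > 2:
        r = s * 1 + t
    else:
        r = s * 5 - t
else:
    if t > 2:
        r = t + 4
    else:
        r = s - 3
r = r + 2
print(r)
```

19

s=6, t=11
s <= 7 is True; t > 2 is True
→ r = s * 1 + t = 17
r = 17+2 = 19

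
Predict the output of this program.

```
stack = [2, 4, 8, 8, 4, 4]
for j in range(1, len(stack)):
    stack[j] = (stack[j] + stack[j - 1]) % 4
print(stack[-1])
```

2

j=1: stack[1] = (4+2)%4 = 2 → [2, 2, 8, 8, 4, 4]
j=2: stack[2] = (8+2)%4 = 2 → [2, 2, 2, 8, 4, 4]
j=3: stack[3] = (8+2)%4 = 2 → [2, 2, 2, 2, 4, 4]
j=4: stack[4] = (4+2)%4 = 2 → [2, 2, 2, 2, 2, 4]
j=5: stack[5] = (4+2)%4 = 2 → [2, 2, 2, 2, 2, 2]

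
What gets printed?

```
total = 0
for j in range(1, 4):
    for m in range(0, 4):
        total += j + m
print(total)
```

42

j=1,m=0: total = 0+1 = 1
j=1,m=1: total = 1+2 = 3
j=1,m=2: total = 3+3 = 6
j=1,m=3: total = 6+4 = 10
j=2,m=0: total = 10+2 = 12
j=2,m=1: total = 12+3 = 15
j=2,m=2: total = 15+4 = 19
j=2,m=3: total = 19+5 = 24
j=3,m=0: total = 24+3 = 27
j=3,m=1: total = 27+4 = 31
j=3,m=2: total = 31+5 = 36
j=3,m=3: total = 36+6 = 42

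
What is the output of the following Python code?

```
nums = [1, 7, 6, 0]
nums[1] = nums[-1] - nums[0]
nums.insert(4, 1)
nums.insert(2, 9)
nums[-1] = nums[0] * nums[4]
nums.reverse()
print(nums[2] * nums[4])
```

nums[1] = nums[-1]-nums[0] = 0-1 = -1 → [1, -1, 6, 0]
insert 1 at 4 → [1, -1, 6, 0, 1]
insert 9 at 2 → [1, -1, 9, 6, 0, 1]
nums[-1] = nums[0]*nums[4] = 1*0 = 0 → [1, -1, 9, 6, 0, 0]
reverse → [0, 0, 6, 9, -1, 1]
nums[2]*nums[4] = 6*(-1) = -6

-6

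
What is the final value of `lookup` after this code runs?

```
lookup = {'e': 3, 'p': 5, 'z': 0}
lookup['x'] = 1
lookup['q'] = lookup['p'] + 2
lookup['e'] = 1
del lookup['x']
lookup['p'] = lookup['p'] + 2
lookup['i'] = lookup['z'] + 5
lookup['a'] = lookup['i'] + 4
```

{'e': 1, 'p': 7, 'z': 0, 'q': 7, 'i': 5, 'a': 9}

lookup['x'] = 1 → {'e': 3, 'p': 5, 'z': 0, 'x': 1}
lookup['q'] = lookup['p']+2 = 7 → {'e': 3, 'p': 5, 'z': 0, 'x': 1, 'q': 7}
lookup['e'] = 1 → {'e': 1, 'p': 5, 'z': 0, 'x': 1, 'q': 7}
del 'x' → {'e': 1, 'p': 5, 'z': 0, 'q': 7}
lookup['p'] = lookup['p']+2 = 7 → {'e': 1, 'p': 7, 'z': 0, 'q': 7}
lookup['i'] = lookup['z']+5 = 5 → {'e': 1, 'p': 7, 'z': 0, 'q': 7, 'i': 5}
lookup['a'] = lookup['i']+4 = 9 → {'e': 1, 'p': 7, 'z': 0, 'q': 7, 'i': 5, 'a': 9}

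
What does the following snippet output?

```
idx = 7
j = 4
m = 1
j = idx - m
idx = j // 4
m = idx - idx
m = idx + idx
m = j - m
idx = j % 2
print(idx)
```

0

j = 7-1 = 6
idx = 6//4 = 1
m = 1-1 = 0
m = 1+1 = 2
m = 6-2 = 4
idx = 6%2 = 0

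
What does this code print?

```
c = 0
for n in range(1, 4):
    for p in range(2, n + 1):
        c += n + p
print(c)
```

n=2,p=2: c = 0+4 = 4
n=3,p=2: c = 4+5 = 9
n=3,p=3: c = 9+6 = 15

15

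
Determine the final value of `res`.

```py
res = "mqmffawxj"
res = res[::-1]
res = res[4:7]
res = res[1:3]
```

'fm'

reverse → 'jxwaffmqm'
slice [4:7] → 'ffm'
slice [1:3] → 'fm'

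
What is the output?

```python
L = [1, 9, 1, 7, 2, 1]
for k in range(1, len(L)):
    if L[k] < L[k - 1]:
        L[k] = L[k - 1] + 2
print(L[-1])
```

k=1: 9>=1, unchanged → [1, 9, 1, 7, 2, 1]
k=2: 1<9, L[2] = 9+2 = 11 → [1, 9, 11, 7, 2, 1]
k=3: 7<11, L[3] = 11+2 = 13 → [1, 9, 11, 13, 2, 1]
k=4: 2<13, L[4] = 13+2 = 15 → [1, 9, 11, 13, 15, 1]
k=5: 1<15, L[5] = 15+2 = 17 → [1, 9, 11, 13, 15, 17]

17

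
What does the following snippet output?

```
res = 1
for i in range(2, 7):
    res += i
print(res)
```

i=2: res = 1+2 = 3
i=3: res = 3+3 = 6
i=4: res = 6+4 = 10
i=5: res = 10+5 = 15
i=6: res = 15+6 = 21

21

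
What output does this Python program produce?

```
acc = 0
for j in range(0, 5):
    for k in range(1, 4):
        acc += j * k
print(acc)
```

j=0,k=1: acc = 0+0 = 0
j=0,k=2: acc = 0+0 = 0
j=0,k=3: acc = 0+0 = 0
j=1,k=1: acc = 0+1 = 1
j=1,k=2: acc = 1+2 = 3
j=1,k=3: acc = 3+3 = 6
j=2,k=1: acc = 6+2 = 8
j=2,k=2: acc = 8+4 = 12
j=2,k=3: acc = 12+6 = 18
j=3,k=1: acc = 18+3 = 21
j=3,k=2: acc = 21+6 = 27
j=3,k=3: acc = 27+9 = 36
j=4,k=1: acc = 36+4 = 40
j=4,k=2: acc = 40+8 = 48
j=4,k=3: acc = 48+12 = 60

60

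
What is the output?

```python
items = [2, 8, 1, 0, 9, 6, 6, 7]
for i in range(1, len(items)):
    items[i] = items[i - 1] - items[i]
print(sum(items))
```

i=1: items[1] = 2-8 = -6 → [2, -6, 1, 0, 9, 6, 6, 7]
i=2: items[2] = (-6)-1 = -7 → [2, -6, -7, 0, 9, 6, 6, 7]
i=3: items[3] = (-7)-0 = -7 → [2, -6, -7, -7, 9, 6, 6, 7]
i=4: items[4] = (-7)-9 = -16 → [2, -6, -7, -7, -16, 6, 6, 7]
i=5: items[5] = (-16)-6 = -22 → [2, -6, -7, -7, -16, -22, 6, 7]
i=6: items[6] = (-22)-6 = -28 → [2, -6, -7, -7, -16, -22, -28, 7]
i=7: items[7] = (-28)-7 = -35 → [2, -6, -7, -7, -16, -22, -28, -35]
sum = -119

-119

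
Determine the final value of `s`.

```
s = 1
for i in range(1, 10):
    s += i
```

i=1: s = 1+1 = 2
i=2: s = 2+2 = 4
i=3: s = 4+3 = 7
i=4: s = 7+4 = 11
i=5: s = 11+5 = 16
i=6: s = 16+6 = 22
i=7: s = 22+7 = 29
i=8: s = 29+8 = 37
i=9: s = 37+9 = 46

46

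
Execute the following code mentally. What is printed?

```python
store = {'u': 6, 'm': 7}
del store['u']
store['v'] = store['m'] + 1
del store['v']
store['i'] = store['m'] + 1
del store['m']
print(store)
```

{'i': 8}

del 'u' → {'m': 7}
store['v'] = store['m']+1 = 8 → {'m': 7, 'v': 8}
del 'v' → {'m': 7}
store['i'] = store['m']+1 = 8 → {'m': 7, 'i': 8}
del 'm' → {'i': 8}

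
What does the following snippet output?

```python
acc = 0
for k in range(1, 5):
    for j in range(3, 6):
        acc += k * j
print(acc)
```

120

k=1,j=3: acc = 0+3 = 3
k=1,j=4: acc = 3+4 = 7
k=1,j=5: acc = 7+5 = 12
k=2,j=3: acc = 12+6 = 18
k=2,j=4: acc = 18+8 = 26
k=2,j=5: acc = 26+10 = 36
k=3,j=3: acc = 36+9 = 45
k=3,j=4: acc = 45+12 = 57
k=3,j=5: acc = 57+15 = 72
k=4,j=3: acc = 72+12 = 84
k=4,j=4: acc = 84+16 = 100
k=4,j=5: acc = 100+20 = 120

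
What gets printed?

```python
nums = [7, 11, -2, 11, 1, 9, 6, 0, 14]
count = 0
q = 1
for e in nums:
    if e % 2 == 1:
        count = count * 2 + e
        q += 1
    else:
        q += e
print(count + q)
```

e=7: odd, count = 0*2+7 = 7; q=2
e=11: odd, count = 7*2+11 = 25; q=3
e=-2: not odd; q=1
e=11: odd, count = 25*2+11 = 61; q=2
e=1: odd, count = 61*2+1 = 123; q=3
e=9: odd, count = 123*2+9 = 255; q=4
e=6: not odd; q=10
e=0: not odd; q=10
e=14: not odd; q=24
count+q = 255+24 = 279

279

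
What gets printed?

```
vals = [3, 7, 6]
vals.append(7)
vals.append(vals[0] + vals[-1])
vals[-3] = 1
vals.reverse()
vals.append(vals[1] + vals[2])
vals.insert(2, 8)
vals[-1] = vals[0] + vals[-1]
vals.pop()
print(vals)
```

[10, 7, 8, 1, 7, 3]

append 7 → [3, 7, 6, 7]
append vals[0]+vals[-1] = 3+7 = 10 → [3, 7, 6, 7, 10]
vals[-3] = 1 → [3, 7, 1, 7, 10]
reverse → [10, 7, 1, 7, 3]
append vals[1]+vals[2] = 7+1 = 8 → [10, 7, 1, 7, 3, 8]
insert 8 at 2 → [10, 7, 8, 1, 7, 3, 8]
vals[-1] = vals[0]+vals[-1] = 10+8 = 18 → [10, 7, 8, 1, 7, 3, 18]
pop() removes 18 → [10, 7, 8, 1, 7, 3]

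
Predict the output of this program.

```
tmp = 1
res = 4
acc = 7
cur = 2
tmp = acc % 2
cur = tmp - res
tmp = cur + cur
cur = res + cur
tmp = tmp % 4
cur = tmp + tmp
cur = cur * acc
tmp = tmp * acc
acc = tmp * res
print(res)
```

4

tmp = 7%2 = 1
cur = 1-4 = -3
tmp = (-3)+(-3) = -6
cur = 4+(-3) = 1
tmp = (-6)%4 = 2
cur = 2+2 = 4
cur = 4*7 = 28
tmp = 2*7 = 14
acc = 14*4 = 56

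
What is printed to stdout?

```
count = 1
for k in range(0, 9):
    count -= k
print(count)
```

k=0: count = 1-0 = 1
k=1: count = 1-1 = 0
k=2: count = 0-2 = -2
k=3: count = (-2)-3 = -5
k=4: count = (-5)-4 = -9
k=5: count = (-9)-5 = -14
k=6: count = (-14)-6 = -20
k=7: count = (-20)-7 = -27
k=8: count = (-27)-8 = -35

-35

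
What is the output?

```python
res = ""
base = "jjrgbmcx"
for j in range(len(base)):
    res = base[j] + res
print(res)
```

j=0: prepend 'j' → 'j'
j=1: prepend 'j' → 'jj'
j=2: prepend 'r' → 'rjj'
j=3: prepend 'g' → 'grjj'
j=4: prepend 'b' → 'bgrjj'
j=5: prepend 'm' → 'mbgrjj'
j=6: prepend 'c' → 'cmbgrjj'
j=7: prepend 'x' → 'xcmbgrjj'

xcmbgrjj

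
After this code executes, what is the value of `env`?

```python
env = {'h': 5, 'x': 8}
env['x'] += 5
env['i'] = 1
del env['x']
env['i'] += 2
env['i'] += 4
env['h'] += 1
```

{'h': 6, 'i': 7}

env['x'] = 8+5 = 13 → {'h': 5, 'x': 13}
env['i'] = 1 → {'h': 5, 'x': 13, 'i': 1}
del 'x' → {'h': 5, 'i': 1}
env['i'] = 1+2 = 3 → {'h': 5, 'i': 3}
env['i'] = 3+4 = 7 → {'h': 5, 'i': 7}
env['h'] = 5+1 = 6 → {'h': 6, 'i': 7}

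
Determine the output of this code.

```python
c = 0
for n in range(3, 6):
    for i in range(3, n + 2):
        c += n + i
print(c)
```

n=3,i=3: c = 0+6 = 6
n=3,i=4: c = 6+7 = 13
n=4,i=3: c = 13+7 = 20
n=4,i=4: c = 20+8 = 28
n=4,i=5: c = 28+9 = 37
n=5,i=3: c = 37+8 = 45
n=5,i=4: c = 45+9 = 54
n=5,i=5: c = 54+10 = 64
n=5,i=6: c = 64+11 = 75

75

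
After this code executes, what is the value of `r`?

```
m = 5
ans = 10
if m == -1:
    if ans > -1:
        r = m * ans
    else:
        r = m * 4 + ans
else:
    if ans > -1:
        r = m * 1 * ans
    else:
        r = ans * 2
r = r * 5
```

m=5, ans=10
m == -1 is False; ans > -1 is True
→ r = m * 1 * ans = 50
r = 50*5 = 250

250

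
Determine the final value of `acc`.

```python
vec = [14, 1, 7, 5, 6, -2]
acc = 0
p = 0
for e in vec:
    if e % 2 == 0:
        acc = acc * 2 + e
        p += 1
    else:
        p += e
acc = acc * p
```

e=14: even, acc = 0*2+14 = 14; p=1
e=1: not even; p=2
e=7: not even; p=9
e=5: not even; p=14
e=6: even, acc = 14*2+6 = 34; p=15
e=-2: even, acc = 34*2+(-2) = 66; p=16
acc*p = 66*16 = 1056

1056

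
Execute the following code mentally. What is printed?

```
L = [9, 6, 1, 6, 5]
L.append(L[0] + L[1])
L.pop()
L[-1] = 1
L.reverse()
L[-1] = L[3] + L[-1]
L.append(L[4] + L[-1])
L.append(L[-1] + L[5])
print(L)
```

[1, 6, 1, 6, 15, 30, 60]

append L[0]+L[1] = 9+6 = 15 → [9, 6, 1, 6, 5, 15]
pop() removes 15 → [9, 6, 1, 6, 5]
L[-1] = 1 → [9, 6, 1, 6, 1]
reverse → [1, 6, 1, 6, 9]
L[-1] = L[3]+L[-1] = 6+9 = 15 → [1, 6, 1, 6, 15]
append L[4]+L[-1] = 15+15 = 30 → [1, 6, 1, 6, 15, 30]
append L[-1]+L[5] = 30+30 = 60 → [1, 6, 1, 6, 15, 30, 60]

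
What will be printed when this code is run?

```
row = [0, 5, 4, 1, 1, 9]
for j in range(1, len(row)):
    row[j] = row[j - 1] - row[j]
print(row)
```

j=1: row[1] = 0-5 = -5 → [0, -5, 4, 1, 1, 9]
j=2: row[2] = (-5)-4 = -9 → [0, -5, -9, 1, 1, 9]
j=3: row[3] = (-9)-1 = -10 → [0, -5, -9, -10, 1, 9]
j=4: row[4] = (-10)-1 = -11 → [0, -5, -9, -10, -11, 9]
j=5: row[5] = (-11)-9 = -20 → [0, -5, -9, -10, -11, -20]

[0, -5, -9, -10, -11, -20]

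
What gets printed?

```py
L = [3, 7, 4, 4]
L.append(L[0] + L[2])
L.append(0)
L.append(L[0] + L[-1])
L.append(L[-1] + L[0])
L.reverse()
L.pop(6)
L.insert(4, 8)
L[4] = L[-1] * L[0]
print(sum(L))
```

append L[0]+L[2] = 3+4 = 7 → [3, 7, 4, 4, 7]
append 0 → [3, 7, 4, 4, 7, 0]
append L[0]+L[-1] = 3+0 = 3 → [3, 7, 4, 4, 7, 0, 3]
append L[-1]+L[0] = 3+3 = 6 → [3, 7, 4, 4, 7, 0, 3, 6]
reverse → [6, 3, 0, 7, 4, 4, 7, 3]
pop(6) removes 7 → [6, 3, 0, 7, 4, 4, 3]
insert 8 at 4 → [6, 3, 0, 7, 8, 4, 4, 3]
L[4] = L[-1]*L[0] = 3*6 = 18 → [6, 3, 0, 7, 18, 4, 4, 3]
sum = 45

45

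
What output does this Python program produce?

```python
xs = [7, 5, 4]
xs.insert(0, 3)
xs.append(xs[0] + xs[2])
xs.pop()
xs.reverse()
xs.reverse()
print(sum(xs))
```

19

insert 3 at 0 → [3, 7, 5, 4]
append xs[0]+xs[2] = 3+5 = 8 → [3, 7, 5, 4, 8]
pop() removes 8 → [3, 7, 5, 4]
reverse → [4, 5, 7, 3]
reverse → [3, 7, 5, 4]
sum = 19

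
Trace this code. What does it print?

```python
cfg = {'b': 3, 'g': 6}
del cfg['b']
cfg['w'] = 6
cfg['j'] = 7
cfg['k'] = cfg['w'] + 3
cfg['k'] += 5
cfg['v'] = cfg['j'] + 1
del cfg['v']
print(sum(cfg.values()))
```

33

del 'b' → {'g': 6}
cfg['w'] = 6 → {'g': 6, 'w': 6}
cfg['j'] = 7 → {'g': 6, 'w': 6, 'j': 7}
cfg['k'] = cfg['w']+3 = 9 → {'g': 6, 'w': 6, 'j': 7, 'k': 9}
cfg['k'] = 9+5 = 14 → {'g': 6, 'w': 6, 'j': 7, 'k': 14}
cfg['v'] = cfg['j']+1 = 8 → {'g': 6, 'w': 6, 'j': 7, 'k': 14, 'v': 8}
del 'v' → {'g': 6, 'w': 6, 'j': 7, 'k': 14}
sum of values = 33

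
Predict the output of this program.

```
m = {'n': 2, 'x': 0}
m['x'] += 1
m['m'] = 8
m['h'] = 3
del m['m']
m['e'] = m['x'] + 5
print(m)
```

m['x'] = 0+1 = 1 → {'n': 2, 'x': 1}
m['m'] = 8 → {'n': 2, 'x': 1, 'm': 8}
m['h'] = 3 → {'n': 2, 'x': 1, 'm': 8, 'h': 3}
del 'm' → {'n': 2, 'x': 1, 'h': 3}
m['e'] = m['x']+5 = 6 → {'n': 2, 'x': 1, 'h': 3, 'e': 6}

{'n': 2, 'x': 1, 'h': 3, 'e': 6}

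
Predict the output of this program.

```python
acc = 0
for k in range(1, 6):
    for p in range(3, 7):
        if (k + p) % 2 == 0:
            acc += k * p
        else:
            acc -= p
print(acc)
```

k=1,p=3: even sum, acc = 0+3 = 3
k=1,p=4: odd sum, acc = 3-4 = -1
k=1,p=5: even sum, acc = (-1)+5 = 4
k=1,p=6: odd sum, acc = 4-6 = -2
k=2,p=3: odd sum, acc = (-2)-3 = -5
k=2,p=4: even sum, acc = (-5)+8 = 3
k=2,p=5: odd sum, acc = 3-5 = -2
k=2,p=6: even sum, acc = (-2)+12 = 10
k=3,p=3: even sum, acc = 10+9 = 19
k=3,p=4: odd sum, acc = 19-4 = 15
k=3,p=5: even sum, acc = 15+15 = 30
k=3,p=6: odd sum, acc = 30-6 = 24
k=4,p=3: odd sum, acc = 24-3 = 21
k=4,p=4: even sum, acc = 21+16 = 37
k=4,p=5: odd sum, acc = 37-5 = 32
k=4,p=6: even sum, acc = 32+24 = 56
k=5,p=3: even sum, acc = 56+15 = 71
k=5,p=4: odd sum, acc = 71-4 = 67
k=5,p=5: even sum, acc = 67+25 = 92
k=5,p=6: odd sum, acc = 92-6 = 86

86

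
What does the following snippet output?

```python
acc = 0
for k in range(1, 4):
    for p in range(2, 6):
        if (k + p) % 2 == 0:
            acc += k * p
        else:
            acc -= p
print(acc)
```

24

k=1,p=2: odd sum, acc = 0-2 = -2
k=1,p=3: even sum, acc = (-2)+3 = 1
k=1,p=4: odd sum, acc = 1-4 = -3
k=1,p=5: even sum, acc = (-3)+5 = 2
k=2,p=2: even sum, acc = 2+4 = 6
k=2,p=3: odd sum, acc = 6-3 = 3
k=2,p=4: even sum, acc = 3+8 = 11
k=2,p=5: odd sum, acc = 11-5 = 6
k=3,p=2: odd sum, acc = 6-2 = 4
k=3,p=3: even sum, acc = 4+9 = 13
k=3,p=4: odd sum, acc = 13-4 = 9
k=3,p=5: even sum, acc = 9+15 = 24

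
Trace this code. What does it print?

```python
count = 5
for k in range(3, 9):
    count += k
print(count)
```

k=3: count = 5+3 = 8
k=4: count = 8+4 = 12
k=5: count = 12+5 = 17
k=6: count = 17+6 = 23
k=7: count = 23+7 = 30
k=8: count = 30+8 = 38

38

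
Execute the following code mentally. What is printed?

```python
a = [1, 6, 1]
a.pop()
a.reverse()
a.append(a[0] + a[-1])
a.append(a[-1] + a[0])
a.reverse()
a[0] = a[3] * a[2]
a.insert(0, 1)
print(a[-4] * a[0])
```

6

pop() removes 1 → [1, 6]
reverse → [6, 1]
append a[0]+a[-1] = 6+1 = 7 → [6, 1, 7]
append a[-1]+a[0] = 7+6 = 13 → [6, 1, 7, 13]
reverse → [13, 7, 1, 6]
a[0] = a[3]*a[2] = 6*1 = 6 → [6, 7, 1, 6]
insert 1 at 0 → [1, 6, 7, 1, 6]
a[-4]*a[0] = 6*1 = 6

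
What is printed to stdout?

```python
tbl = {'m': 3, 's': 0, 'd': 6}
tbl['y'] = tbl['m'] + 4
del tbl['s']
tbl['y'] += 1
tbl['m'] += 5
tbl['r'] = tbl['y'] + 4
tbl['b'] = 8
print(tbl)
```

{'m': 8, 'd': 6, 'y': 8, 'r': 12, 'b': 8}

tbl['y'] = tbl['m']+4 = 7 → {'m': 3, 's': 0, 'd': 6, 'y': 7}
del 's' → {'m': 3, 'd': 6, 'y': 7}
tbl['y'] = 7+1 = 8 → {'m': 3, 'd': 6, 'y': 8}
tbl['m'] = 3+5 = 8 → {'m': 8, 'd': 6, 'y': 8}
tbl['r'] = tbl['y']+4 = 12 → {'m': 8, 'd': 6, 'y': 8, 'r': 12}
tbl['b'] = 8 → {'m': 8, 'd': 6, 'y': 8, 'r': 12, 'b': 8}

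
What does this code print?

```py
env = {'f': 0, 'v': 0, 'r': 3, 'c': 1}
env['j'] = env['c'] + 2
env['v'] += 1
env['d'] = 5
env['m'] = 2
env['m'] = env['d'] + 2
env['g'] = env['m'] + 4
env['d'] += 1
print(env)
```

{'f': 0, 'v': 1, 'r': 3, 'c': 1, 'j': 3, 'd': 6, 'm': 7, 'g': 11}

env['j'] = env['c']+2 = 3 → {'f': 0, 'v': 0, 'r': 3, 'c': 1, 'j': 3}
env['v'] = 0+1 = 1 → {'f': 0, 'v': 1, 'r': 3, 'c': 1, 'j': 3}
env['d'] = 5 → {'f': 0, 'v': 1, 'r': 3, 'c': 1, 'j': 3, 'd': 5}
env['m'] = 2 → {'f': 0, 'v': 1, 'r': 3, 'c': 1, 'j': 3, 'd': 5, 'm': 2}
env['m'] = env['d']+2 = 7 → {'f': 0, 'v': 1, 'r': 3, 'c': 1, 'j': 3, 'd': 5, 'm': 7}
env['g'] = env['m']+4 = 11 → {'f': 0, 'v': 1, 'r': 3, 'c': 1, 'j': 3, 'd': 5, 'm': 7, 'g': 11}
env['d'] = 5+1 = 6 → {'f': 0, 'v': 1, 'r': 3, 'c': 1, 'j': 3, 'd': 6, 'm': 7, 'g': 11}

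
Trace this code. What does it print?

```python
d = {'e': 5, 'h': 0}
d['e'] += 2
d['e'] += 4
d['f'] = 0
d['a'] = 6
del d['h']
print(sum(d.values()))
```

17

d['e'] = 5+2 = 7 → {'e': 7, 'h': 0}
d['e'] = 7+4 = 11 → {'e': 11, 'h': 0}
d['f'] = 0 → {'e': 11, 'h': 0, 'f': 0}
d['a'] = 6 → {'e': 11, 'h': 0, 'f': 0, 'a': 6}
del 'h' → {'e': 11, 'f': 0, 'a': 6}
sum of values = 17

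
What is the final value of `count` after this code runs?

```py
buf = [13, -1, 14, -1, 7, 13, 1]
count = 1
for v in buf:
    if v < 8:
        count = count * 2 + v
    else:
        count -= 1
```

v=13: not <8, count = 1-1 = 0
v=-1: <8, count = 0*2+(-1) = -1
v=14: not <8, count = (-1)-1 = -2
v=-1: <8, count = (-2)*2+(-1) = -5
v=7: <8, count = (-5)*2+7 = -3
v=13: not <8, count = (-3)-1 = -4
v=1: <8, count = (-4)*2+1 = -7

-7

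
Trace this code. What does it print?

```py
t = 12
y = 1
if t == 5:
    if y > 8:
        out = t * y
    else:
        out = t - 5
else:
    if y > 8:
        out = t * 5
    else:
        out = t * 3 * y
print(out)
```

36

t=12, y=1
t == 5 is False; y > 8 is False
→ out = t * 3 * y = 36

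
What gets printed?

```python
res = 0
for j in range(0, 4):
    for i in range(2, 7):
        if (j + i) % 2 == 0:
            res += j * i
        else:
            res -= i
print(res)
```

j=0,i=2: even sum, res = 0+0 = 0
j=0,i=3: odd sum, res = 0-3 = -3
j=0,i=4: even sum, res = (-3)+0 = -3
j=0,i=5: odd sum, res = (-3)-5 = -8
j=0,i=6: even sum, res = (-8)+0 = -8
j=1,i=2: odd sum, res = (-8)-2 = -10
j=1,i=3: even sum, res = (-10)+3 = -7
j=1,i=4: odd sum, res = (-7)-4 = -11
j=1,i=5: even sum, res = (-11)+5 = -6
j=1,i=6: odd sum, res = (-6)-6 = -12
j=2,i=2: even sum, res = (-12)+4 = -8
j=2,i=3: odd sum, res = (-8)-3 = -11
j=2,i=4: even sum, res = (-11)+8 = -3
j=2,i=5: odd sum, res = (-3)-5 = -8
j=2,i=6: even sum, res = (-8)+12 = 4
j=3,i=2: odd sum, res = 4-2 = 2
j=3,i=3: even sum, res = 2+9 = 11
j=3,i=4: odd sum, res = 11-4 = 7
j=3,i=5: even sum, res = 7+15 = 22
j=3,i=6: odd sum, res = 22-6 = 16

16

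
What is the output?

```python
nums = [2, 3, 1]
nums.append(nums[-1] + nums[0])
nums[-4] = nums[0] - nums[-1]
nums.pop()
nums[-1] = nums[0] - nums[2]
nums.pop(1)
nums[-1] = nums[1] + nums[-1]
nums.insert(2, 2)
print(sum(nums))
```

-3

append nums[-1]+nums[0] = 1+2 = 3 → [2, 3, 1, 3]
nums[-4] = nums[0]-nums[-1] = 2-3 = -1 → [-1, 3, 1, 3]
pop() removes 3 → [-1, 3, 1]
nums[-1] = nums[0]-nums[2] = (-1)-1 = -2 → [-1, 3, -2]
pop(1) removes 3 → [-1, -2]
nums[-1] = nums[1]+nums[-1] = (-2)+(-2) = -4 → [-1, -4]
insert 2 at 2 → [-1, -4, 2]
sum = -3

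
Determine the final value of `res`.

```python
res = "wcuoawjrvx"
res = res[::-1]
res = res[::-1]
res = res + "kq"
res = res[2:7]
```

'uoawj'

reverse → 'xvrjwaoucw'
reverse → 'wcuoawjrvx'
+ 'kq' → 'wcuoawjrvxkq'
slice [2:7] → 'uoawj'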